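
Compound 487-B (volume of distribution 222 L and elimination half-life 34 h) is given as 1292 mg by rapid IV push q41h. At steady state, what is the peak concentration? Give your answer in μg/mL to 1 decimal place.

k = ln2/t½ = ln2/34 ≈ 0.020387 h⁻¹; fraction remaining f = e^(−kτ) = e^(−0.020387×41) ≈ 0.4335.
Accumulation ratio R = 1/(1 − f) ≈ 1/0.5665 ≈ 1.7652.
Each bolus raises the concentration by D/Vd = 1292/222 ≈ 5.820 μg/mL.
Steady-state peak Cmax,ss = C₀·R ≈ 5.820 × 1.7652 ≈ 10.273 μg/mL.

10.3 μg/mL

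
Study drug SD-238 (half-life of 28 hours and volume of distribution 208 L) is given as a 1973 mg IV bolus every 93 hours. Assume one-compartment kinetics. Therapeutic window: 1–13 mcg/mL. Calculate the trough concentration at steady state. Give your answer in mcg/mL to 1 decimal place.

k = ln2/t½ = ln2/28 ≈ 0.024755 h⁻¹; fraction remaining f = e^(−kτ) = e^(−0.024755×93) ≈ 0.1000.
At steady state, accumulation factor R = 1/(1 − e^(−kτ)) ≈ 1.1111.
Single-dose peak C₀ = D/Vd = 1973/208 ≈ 9.486 mcg/mL.
Steady-state peak Cmax,ss = C₀·R ≈ 9.486 × 1.1111 ≈ 10.540 mcg/mL.
Steady-state trough Cmin,ss = Cmax,ss·f ≈ 10.540 × 0.1000 ≈ 1.054 mcg/mL.
Trough 1.1 mcg/mL vs MEC 1 mcg/mL: adequate.

1.1 mcg/mL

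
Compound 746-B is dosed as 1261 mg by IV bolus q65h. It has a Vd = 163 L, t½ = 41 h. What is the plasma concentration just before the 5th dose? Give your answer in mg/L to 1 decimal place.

f = (1/2)^(τ/t½) = (1/2)^(65/41) ≈ 0.3332.
C₀ = D/Vd = 1261/163 ≈ 7.736 mg/L.
Before the 5th dose, 4 doses have been given. Superposition: Cmin = C₀·(f + f² + … + f^4).
≈ 7.736 × (0.3332 + 0.1110 + 0.0370 + 0.0123) ≈ 7.736 × 0.4935 ≈ 3.818 mg/L.

3.8 mg/L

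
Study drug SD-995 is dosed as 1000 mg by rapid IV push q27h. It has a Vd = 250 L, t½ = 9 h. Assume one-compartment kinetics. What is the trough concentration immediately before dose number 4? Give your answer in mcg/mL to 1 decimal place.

0.6 mcg/mL

f = (1/2)^(τ/t½) = (1/2)^(27/9) ≈ 0.1250.
C₀ = D/Vd = 1000/250 ≈ 4.000 mcg/mL.
Before the 4th dose, 3 doses have been given. Superposition: Cmin = C₀·(f + f² + … + f^3).
≈ 4.000 × (0.1250 + 0.0156 + 0.0020) ≈ 4.000 × 0.1426 ≈ 0.570 mcg/mL.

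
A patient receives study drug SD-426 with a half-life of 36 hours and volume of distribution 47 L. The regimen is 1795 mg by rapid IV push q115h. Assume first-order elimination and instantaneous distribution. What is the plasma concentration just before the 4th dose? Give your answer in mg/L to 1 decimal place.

4.7 mg/L

f = (1/2)^(τ/t½) = (1/2)^(115/36) ≈ 0.1092.
C₀ = D/Vd = 1795/47 ≈ 38.191 mg/L.
Before the 4th dose, 3 doses have been given. Superposition: Cmin = C₀·(f + f² + … + f^3).
≈ 38.191 × (0.1092 + 0.0119 + 0.0013) ≈ 38.191 × 0.1224 ≈ 4.675 mg/L.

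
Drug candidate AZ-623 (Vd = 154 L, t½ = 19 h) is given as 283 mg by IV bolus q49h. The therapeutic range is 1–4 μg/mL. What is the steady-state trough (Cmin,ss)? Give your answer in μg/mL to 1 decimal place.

Over one 49-h interval, 49/19 ≈ 2.5789 half-lives elapse, leaving f ≈ 0.1674 of each dose.
Accumulation ratio R = 1/(1 − f) ≈ 1/0.8326 ≈ 1.2011.
Single-dose peak C₀ = D/Vd = 283/154 ≈ 1.838 μg/mL.
Cmax,ss = C₀/(1 − f) ≈ 1.838/0.8326 ≈ 2.208 μg/mL.
Steady-state trough Cmin,ss = Cmax,ss·f ≈ 2.208 × 0.1674 ≈ 0.370 μg/mL.
Trough 0.4 μg/mL vs MEC 1 μg/mL: subtherapeutic.

0.4 μg/mL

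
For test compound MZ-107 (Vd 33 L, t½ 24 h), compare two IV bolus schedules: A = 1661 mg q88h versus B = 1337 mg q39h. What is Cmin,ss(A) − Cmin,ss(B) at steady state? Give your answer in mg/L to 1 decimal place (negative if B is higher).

-15.1 mg/L

Regimen A: f = (1/2)^(88/24) ≈ 0.0787; Cmin,ss = (1661/33)·f/(1−f) ≈ 4.300 mg/L.
Regimen B: f = (1/2)^(39/24) ≈ 0.3242; Cmin,ss = (1337/33)·f/(1−f) ≈ 19.436 mg/L.
Difference ≈ 4.300 − 19.436 ≈ -15.136 mg/L.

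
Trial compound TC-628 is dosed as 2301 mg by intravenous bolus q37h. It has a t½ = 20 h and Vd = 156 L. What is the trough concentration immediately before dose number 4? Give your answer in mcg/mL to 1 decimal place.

5.5 mcg/mL

f = (1/2)^(τ/t½) = (1/2)^(37/20) ≈ 0.2774.
C₀ = D/Vd = 2301/156 ≈ 14.750 mcg/mL.
Before the 4th dose, 3 doses have been given. Superposition: Cmin = C₀·(f + f² + … + f^3).
≈ 14.750 × (0.2774 + 0.0770 + 0.0213) ≈ 14.750 × 0.3757 ≈ 5.542 mcg/mL.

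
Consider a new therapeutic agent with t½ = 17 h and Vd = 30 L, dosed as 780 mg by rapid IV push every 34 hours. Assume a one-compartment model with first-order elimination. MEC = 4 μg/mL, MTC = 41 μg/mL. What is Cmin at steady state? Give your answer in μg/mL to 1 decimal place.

The dosing interval is 2 half-lives, so f = 2^(−2) = 0.25.
Accumulation ratio R = 1/(1 − f) = 1/0.75 = 4/3.
Single-dose peak C₀ = D/Vd = 780/30 = 26 μg/mL.
Steady-state peak Cmax,ss = C₀·R = 26 × 4/3 ≈ 34.667 μg/mL.
Steady-state trough Cmin,ss = Cmax,ss·f ≈ 34.667 × 0.25 ≈ 8.667 μg/mL.
Trough 8.7 μg/mL vs MEC 4 μg/mL: adequate.

8.7 μg/mL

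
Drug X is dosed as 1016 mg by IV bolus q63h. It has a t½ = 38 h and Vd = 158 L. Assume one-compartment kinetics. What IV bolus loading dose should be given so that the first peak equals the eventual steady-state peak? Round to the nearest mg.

f = (1/2)^(63/38) ≈ 0.316901; accumulation ratio R = 1/(1−f) ≈ 1.46392.
Loading dose to hit Cmax,ss on first dose: D_load = D_maint·R ≈ 1016 × 1.46392 ≈ 1487.34 mg.

1487 mg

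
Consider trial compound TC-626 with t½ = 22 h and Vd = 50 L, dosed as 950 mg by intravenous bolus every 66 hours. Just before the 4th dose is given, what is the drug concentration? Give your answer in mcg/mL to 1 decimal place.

2.7 mcg/mL

f = (1/2)^(τ/t½) = (1/2)^(66/22) ≈ 0.1250.
C₀ = D/Vd = 950/50 ≈ 19.000 mcg/mL.
Before the 4th dose, 3 doses have been given. Superposition: Cmin = C₀·(f + f² + … + f^3).
≈ 19.000 × (0.1250 + 0.0156 + 0.0020) ≈ 19.000 × 0.1426 ≈ 2.709 mcg/mL.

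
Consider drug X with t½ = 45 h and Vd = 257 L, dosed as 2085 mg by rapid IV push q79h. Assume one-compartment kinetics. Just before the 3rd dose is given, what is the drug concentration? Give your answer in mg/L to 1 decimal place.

f = (1/2)^(τ/t½) = (1/2)^(79/45) ≈ 0.2962.
C₀ = D/Vd = 2085/257 ≈ 8.113 mg/L.
Before the 3rd dose, 2 doses have been given. Superposition: Cmin = C₀·(f + f²).
≈ 8.113 × (0.2962 + 0.0877) ≈ 8.113 × 0.3839 ≈ 3.115 mg/L.

3.1 mg/L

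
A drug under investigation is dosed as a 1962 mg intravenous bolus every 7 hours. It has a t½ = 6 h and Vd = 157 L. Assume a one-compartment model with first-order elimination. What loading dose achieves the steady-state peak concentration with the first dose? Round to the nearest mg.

f = (1/2)^(7/6) ≈ 0.445449; accumulation ratio R = 1/(1−f) ≈ 1.80326.
Loading dose to hit Cmax,ss on first dose: D_load = D_maint·R ≈ 1962 × 1.80326 ≈ 3538.00 mg.

3538 mg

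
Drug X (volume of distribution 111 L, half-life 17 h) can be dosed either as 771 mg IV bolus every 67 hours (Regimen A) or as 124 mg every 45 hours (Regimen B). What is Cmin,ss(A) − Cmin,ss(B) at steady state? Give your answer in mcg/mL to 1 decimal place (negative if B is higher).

Regimen A: f = (1/2)^(67/17) ≈ 0.0651; Cmin,ss = (771/111)·f/(1−f) ≈ 0.484 mcg/mL.
Regimen B: f = (1/2)^(45/17) ≈ 0.1596; Cmin,ss = (124/111)·f/(1−f) ≈ 0.212 mcg/mL.
Difference ≈ 0.484 − 0.212 ≈ 0.272 mcg/mL.

0.3 mcg/mL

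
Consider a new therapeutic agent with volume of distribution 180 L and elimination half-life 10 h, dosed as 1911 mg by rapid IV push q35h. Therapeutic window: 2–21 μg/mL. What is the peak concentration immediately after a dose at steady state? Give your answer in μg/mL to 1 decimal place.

Over one 35-h interval, 35/10 ≈ 3.5 half-lives elapse, leaving f ≈ 0.0884 of each dose.
Accumulation ratio R = 1/(1 − f) ≈ 1/0.9116 ≈ 1.0970.
Each bolus raises the concentration by D/Vd = 1911/180 ≈ 10.617 μg/mL.
Cmax,ss = C₀/(1 − f) ≈ 10.617/0.9116 ≈ 11.647 μg/mL.
Peak 11.6 μg/mL vs MTC 21 μg/mL: below toxic threshold.

11.6 μg/mL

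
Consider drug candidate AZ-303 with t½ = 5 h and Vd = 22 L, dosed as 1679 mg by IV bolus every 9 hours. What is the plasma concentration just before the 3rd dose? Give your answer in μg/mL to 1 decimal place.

f = (1/2)^(τ/t½) = (1/2)^(9/5) ≈ 0.2872.
C₀ = D/Vd = 1679/22 ≈ 76.318 μg/mL.
Before the 3rd dose, 2 doses have been given. Superposition: Cmin = C₀·(f + f²).
≈ 76.318 × (0.2872 + 0.0825) ≈ 76.318 × 0.3697 ≈ 28.215 μg/mL.

28.2 μg/mL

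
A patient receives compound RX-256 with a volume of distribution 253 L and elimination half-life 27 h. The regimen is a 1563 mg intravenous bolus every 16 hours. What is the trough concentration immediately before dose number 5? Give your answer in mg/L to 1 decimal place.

f = (1/2)^(τ/t½) = (1/2)^(16/27) ≈ 0.6632.
C₀ = D/Vd = 1563/253 ≈ 6.178 mg/L.
Before the 5th dose, 4 doses have been given. Superposition: Cmin = C₀·(f + f² + … + f^4).
≈ 6.178 × (0.6632 + 0.4398 + 0.2917 + 0.1935) ≈ 6.178 × 1.5882 ≈ 9.812 mg/L.

9.8 mg/L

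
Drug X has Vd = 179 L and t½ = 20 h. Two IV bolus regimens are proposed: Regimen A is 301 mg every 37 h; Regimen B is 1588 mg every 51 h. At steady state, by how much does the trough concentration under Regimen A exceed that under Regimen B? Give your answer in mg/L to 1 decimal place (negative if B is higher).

Regimen A: f = (1/2)^(37/20) ≈ 0.2774; Cmin,ss = (301/179)·f/(1−f) ≈ 0.646 mg/L.
Regimen B: f = (1/2)^(51/20) ≈ 0.1708; Cmin,ss = (1588/179)·f/(1−f) ≈ 1.827 mg/L.
Difference ≈ 0.646 − 1.827 ≈ -1.181 mg/L.

-1.2 mg/L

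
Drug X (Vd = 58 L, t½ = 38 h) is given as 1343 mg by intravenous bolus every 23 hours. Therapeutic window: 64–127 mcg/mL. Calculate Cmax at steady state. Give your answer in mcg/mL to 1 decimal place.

τ/t½ = 23/38 ≈ 0.60526, so fraction remaining f = (1/2)^(23/38) ≈ 0.6574.
Accumulation ratio R = 1/(1 − f) ≈ 1/0.3426 ≈ 2.9189.
Each bolus raises the concentration by D/Vd = 1343/58 ≈ 23.155 mcg/mL.
Steady-state peak Cmax,ss = C₀·R ≈ 23.155 × 2.9189 ≈ 67.587 mcg/mL.
Peak 67.6 mcg/mL vs MTC 127 mcg/mL: below toxic threshold.

67.6 mcg/mL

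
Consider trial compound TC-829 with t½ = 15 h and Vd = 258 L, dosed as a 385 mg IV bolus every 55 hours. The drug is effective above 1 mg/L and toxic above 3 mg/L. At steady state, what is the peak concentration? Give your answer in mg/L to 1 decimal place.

1.6 mg/L

τ/t½ = 55/15 ≈ 3.6667, so fraction remaining f = (1/2)^(55/15) ≈ 0.0787.
At steady state, accumulation factor R = 1/(1 − e^(−kτ)) ≈ 1.0854.
Each bolus raises the concentration by D/Vd = 385/258 ≈ 1.492 mg/L.
Cmax,ss = C₀/(1 − f) ≈ 1.492/0.9213 ≈ 1.619 mg/L.
Peak 1.6 mg/L vs MTC 3 mg/L: below toxic threshold.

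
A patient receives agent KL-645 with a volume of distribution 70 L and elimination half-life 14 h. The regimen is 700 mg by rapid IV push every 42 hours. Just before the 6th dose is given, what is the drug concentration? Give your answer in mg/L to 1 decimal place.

1.4 mg/L

f = (1/2)^(τ/t½) = (1/2)^(42/14) ≈ 0.1250.
C₀ = D/Vd = 700/70 ≈ 10.000 mg/L.
Before the 6th dose, 5 doses have been given. Superposition: Cmin = C₀·(f + f² + … + f^5).
≈ 10.000 × (0.1250 + 0.0156 + 0.0020 + 0.0002 + 0.0000) ≈ 10.000 × 0.1428 ≈ 1.428 mg/L.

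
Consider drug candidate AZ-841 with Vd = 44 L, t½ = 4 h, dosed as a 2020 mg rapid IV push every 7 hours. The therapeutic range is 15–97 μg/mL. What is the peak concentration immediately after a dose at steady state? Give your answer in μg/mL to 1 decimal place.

65.3 μg/mL

τ/t½ = 7/4 ≈ 1.75, so fraction remaining f = (1/2)^(7/4) ≈ 0.2973.
At steady state, accumulation factor R = 1/(1 − e^(−kτ)) ≈ 1.4231.
Each bolus raises the concentration by D/Vd = 2020/44 ≈ 45.909 μg/mL.
Cmax,ss = C₀/(1 − f) ≈ 45.909/0.7027 ≈ 65.332 μg/mL.
Peak 65.3 μg/mL vs MTC 97 μg/mL: below toxic threshold.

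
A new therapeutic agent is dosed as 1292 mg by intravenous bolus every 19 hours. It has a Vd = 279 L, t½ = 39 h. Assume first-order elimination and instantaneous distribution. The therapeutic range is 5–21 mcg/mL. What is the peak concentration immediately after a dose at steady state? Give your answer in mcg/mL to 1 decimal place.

16.2 mcg/mL

k = ln2/t½ = ln2/39 ≈ 0.017773 h⁻¹; fraction remaining f = e^(−kτ) = e^(−0.017773×19) ≈ 0.7134.
At steady state, accumulation factor R = 1/(1 − e^(−kτ)) ≈ 3.4892.
Single-dose peak C₀ = D/Vd = 1292/279 ≈ 4.631 mcg/mL.
Steady-state peak Cmax,ss = C₀·R ≈ 4.631 × 3.4892 ≈ 16.158 mcg/mL.
Peak 16.2 mcg/mL vs MTC 21 mcg/mL: below toxic threshold.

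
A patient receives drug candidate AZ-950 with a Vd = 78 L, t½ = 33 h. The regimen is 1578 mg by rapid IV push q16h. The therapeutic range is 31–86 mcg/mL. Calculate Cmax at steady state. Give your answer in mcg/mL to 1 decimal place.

70.9 mcg/mL

k = ln2/t½ = ln2/33 ≈ 0.021004 h⁻¹; fraction remaining f = e^(−kτ) = e^(−0.021004×16) ≈ 0.7146.
At steady state, accumulation factor R = 1/(1 − e^(−kτ)) ≈ 3.5039.
Each bolus raises the concentration by D/Vd = 1578/78 ≈ 20.231 mcg/mL.
Cmax,ss = C₀/(1 − f) ≈ 20.231/0.2854 ≈ 70.886 mcg/mL.
Peak 70.9 mcg/mL vs MTC 86 mcg/mL: below toxic threshold.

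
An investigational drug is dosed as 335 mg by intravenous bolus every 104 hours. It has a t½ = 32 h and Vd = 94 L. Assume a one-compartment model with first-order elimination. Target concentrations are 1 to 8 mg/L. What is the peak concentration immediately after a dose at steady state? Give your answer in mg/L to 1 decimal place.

Over one 104-h interval, 104/32 ≈ 3.25 half-lives elapse, leaving f ≈ 0.1051 of each dose.
At steady state, accumulation factor R = 1/(1 − e^(−kτ)) ≈ 1.1174.
Each bolus raises the concentration by D/Vd = 335/94 ≈ 3.564 mg/L.
Steady-state peak Cmax,ss = C₀·R ≈ 3.564 × 1.1174 ≈ 3.982 mg/L.
Peak 4.0 mg/L vs MTC 8 mg/L: below toxic threshold.

4.0 mg/L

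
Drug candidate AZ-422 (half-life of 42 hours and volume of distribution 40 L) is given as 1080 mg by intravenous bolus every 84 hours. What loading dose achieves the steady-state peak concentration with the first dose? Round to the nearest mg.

f = (1/2)^(84/42) ≈ 0.250000; accumulation ratio R = 1/(1−f) ≈ 1.33333.
Loading dose to hit Cmax,ss on first dose: D_load = D_maint·R ≈ 1080 × 1.33333 ≈ 1440.00 mg.

1440 mg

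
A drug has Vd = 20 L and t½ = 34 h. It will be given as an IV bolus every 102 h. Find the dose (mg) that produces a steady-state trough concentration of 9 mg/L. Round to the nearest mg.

1260 mg

τ/t½ = 102/34 ≈ 3, so f = (1/2)^(102/34) ≈ 0.125000.
Cmin,ss = (D/Vd)·f/(1−f), so D = Cmin,ss·Vd·(1−f)/f.
D = 9 × 20 × (1−f)/f ≈ 9 × 20 × 7.00000 ≈ 1260.00 mg.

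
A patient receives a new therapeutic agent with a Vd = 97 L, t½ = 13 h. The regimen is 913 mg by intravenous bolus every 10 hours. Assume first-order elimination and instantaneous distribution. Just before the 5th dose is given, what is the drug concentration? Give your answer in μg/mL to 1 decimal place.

11.8 μg/mL

f = (1/2)^(τ/t½) = (1/2)^(10/13) ≈ 0.5867.
C₀ = D/Vd = 913/97 ≈ 9.412 μg/mL.
Before the 5th dose, 4 doses have been given. Superposition: Cmin = C₀·(f + f² + … + f^4).
≈ 9.412 × (0.5867 + 0.3442 + 0.2020 + 0.1185) ≈ 9.412 × 1.2514 ≈ 11.778 μg/mL.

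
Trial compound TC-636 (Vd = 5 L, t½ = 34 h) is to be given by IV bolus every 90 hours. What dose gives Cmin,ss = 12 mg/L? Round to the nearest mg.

τ/t½ = 90/34 ≈ 2.6471, so f = (1/2)^(90/34) ≈ 0.159645.
Cmin,ss = (D/Vd)·f/(1−f), so D = Cmin,ss·Vd·(1−f)/f.
D = 12 × 5 × (1−f)/f ≈ 12 × 5 × 5.26390 ≈ 315.83 mg.

316 mg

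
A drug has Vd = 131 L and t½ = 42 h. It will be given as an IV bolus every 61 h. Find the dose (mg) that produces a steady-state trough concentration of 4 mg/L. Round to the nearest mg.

τ/t½ = 61/42 ≈ 1.4524, so f = (1/2)^(61/42) ≈ 0.365418.
Cmin,ss = (D/Vd)·f/(1−f), so D = Cmin,ss·Vd·(1−f)/f.
D = 4 × 131 × (1−f)/f ≈ 4 × 131 × 1.73659 ≈ 909.97 mg.

910 mg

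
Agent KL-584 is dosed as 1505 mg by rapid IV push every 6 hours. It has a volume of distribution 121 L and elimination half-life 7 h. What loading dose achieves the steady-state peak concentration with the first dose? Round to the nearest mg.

f = (1/2)^(6/7) ≈ 0.552045; accumulation ratio R = 1/(1−f) ≈ 2.23237.
Loading dose to hit Cmax,ss on first dose: D_load = D_maint·R ≈ 1505 × 2.23237 ≈ 3359.72 mg.

3360 mg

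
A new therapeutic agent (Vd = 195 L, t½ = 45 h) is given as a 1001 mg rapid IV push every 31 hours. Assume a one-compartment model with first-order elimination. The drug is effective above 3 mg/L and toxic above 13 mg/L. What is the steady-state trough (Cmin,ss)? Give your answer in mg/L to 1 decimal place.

Over one 31-h interval, 31/45 ≈ 0.68889 half-lives elapse, leaving f ≈ 0.6203 of each dose.
Each bolus raises the concentration by D/Vd = 1001/195 ≈ 5.133 mg/L.
Steady-state trough Cmin,ss = C₀·f/(1−f) ≈ 5.133 × 0.6203/0.3797 ≈ 8.386 mg/L.
Trough 8.4 mg/L vs MEC 3 mg/L: adequate.

8.4 mg/L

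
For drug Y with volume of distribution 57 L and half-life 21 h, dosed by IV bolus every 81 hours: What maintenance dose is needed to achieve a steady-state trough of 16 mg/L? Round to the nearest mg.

τ/t½ = 81/21 ≈ 3.8571, so f = (1/2)^(81/21) ≈ 0.069006.
Cmin,ss = (D/Vd)·f/(1−f), so D = Cmin,ss·Vd·(1−f)/f.
D = 16 × 57 × (1−f)/f ≈ 16 × 57 × 13.49149 ≈ 12304.24 mg.

12304 mg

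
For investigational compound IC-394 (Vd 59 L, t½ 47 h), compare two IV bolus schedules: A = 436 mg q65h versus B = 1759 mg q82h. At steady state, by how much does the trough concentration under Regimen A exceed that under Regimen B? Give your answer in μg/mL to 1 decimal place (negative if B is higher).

Regimen A: f = (1/2)^(65/47) ≈ 0.3834; Cmin,ss = (436/59)·f/(1−f) ≈ 4.595 μg/mL.
Regimen B: f = (1/2)^(82/47) ≈ 0.2984; Cmin,ss = (1759/59)·f/(1−f) ≈ 12.680 μg/mL.
Difference ≈ 4.595 − 12.680 ≈ -8.085 μg/mL.

-8.1 μg/mL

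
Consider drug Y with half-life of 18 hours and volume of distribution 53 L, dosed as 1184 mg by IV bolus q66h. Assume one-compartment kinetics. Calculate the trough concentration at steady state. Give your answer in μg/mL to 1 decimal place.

1.9 μg/mL

τ/t½ = 66/18 ≈ 3.6667, so fraction remaining f = (1/2)^(66/18) ≈ 0.0787.
Accumulation ratio R = 1/(1 − f) ≈ 1/0.9213 ≈ 1.0854.
Single-dose peak C₀ = D/Vd = 1184/53 ≈ 22.340 μg/mL.
Cmax,ss = C₀/(1 − f) ≈ 22.340/0.9213 ≈ 24.248 μg/mL.
One interval later, Cmin,ss = Cmax,ss·e^(−kτ) ≈ 24.248 × 0.0787 ≈ 1.908 μg/mL.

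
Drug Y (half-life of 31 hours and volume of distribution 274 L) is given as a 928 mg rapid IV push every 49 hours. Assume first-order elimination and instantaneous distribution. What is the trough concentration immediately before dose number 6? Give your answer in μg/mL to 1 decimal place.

1.7 μg/mL

f = (1/2)^(τ/t½) = (1/2)^(49/31) ≈ 0.3343.
C₀ = D/Vd = 928/274 ≈ 3.387 μg/mL.
Before the 6th dose, 5 doses have been given. Superposition: Cmin = C₀·(f + f² + … + f^5).
≈ 3.387 × (0.3343 + 0.1118 + 0.0374 + 0.0125 + 0.0042) ≈ 3.387 × 0.5002 ≈ 1.694 μg/mL.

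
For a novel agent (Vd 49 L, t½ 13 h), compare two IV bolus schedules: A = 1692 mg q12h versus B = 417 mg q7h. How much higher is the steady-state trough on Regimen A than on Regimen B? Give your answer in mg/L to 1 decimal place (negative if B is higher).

19.7 mg/L

Regimen A: f = (1/2)^(12/13) ≈ 0.5274; Cmin,ss = (1692/49)·f/(1−f) ≈ 38.535 mg/L.
Regimen B: f = (1/2)^(7/13) ≈ 0.6885; Cmin,ss = (417/49)·f/(1−f) ≈ 18.810 mg/L.
Difference ≈ 38.535 − 18.810 ≈ 19.725 mg/L.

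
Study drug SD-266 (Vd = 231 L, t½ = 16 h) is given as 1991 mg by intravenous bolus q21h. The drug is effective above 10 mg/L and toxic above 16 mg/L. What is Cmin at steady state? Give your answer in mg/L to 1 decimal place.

τ/t½ = 21/16 ≈ 1.3125, so fraction remaining f = (1/2)^(21/16) ≈ 0.4026.
At steady state, accumulation factor R = 1/(1 − e^(−kτ)) ≈ 1.6739.
Each bolus raises the concentration by D/Vd = 1991/231 ≈ 8.619 mg/L.
Steady-state peak Cmax,ss = C₀·R ≈ 8.619 × 1.6739 ≈ 14.427 mg/L.
Steady-state trough Cmin,ss = Cmax,ss·f ≈ 14.427 × 0.4026 ≈ 5.808 mg/L.
Trough 5.8 mg/L vs MEC 10 mg/L: subtherapeutic.

5.8 mg/L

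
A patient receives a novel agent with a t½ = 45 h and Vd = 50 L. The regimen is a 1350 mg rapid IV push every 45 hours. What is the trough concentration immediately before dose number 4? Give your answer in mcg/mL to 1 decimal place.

f = (1/2)^(τ/t½) = (1/2)^(45/45) ≈ 0.5000.
C₀ = D/Vd = 1350/50 ≈ 27.000 mcg/mL.
Before the 4th dose, 3 doses have been given. Superposition: Cmin = C₀·(f + f² + … + f^3).
≈ 27.000 × (0.5000 + 0.2500 + 0.1250) ≈ 27.000 × 0.8750 ≈ 23.625 mcg/mL.

23.6 mcg/mL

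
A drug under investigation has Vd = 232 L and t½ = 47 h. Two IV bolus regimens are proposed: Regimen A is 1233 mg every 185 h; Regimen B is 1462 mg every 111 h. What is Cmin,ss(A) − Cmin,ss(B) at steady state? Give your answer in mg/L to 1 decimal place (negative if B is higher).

-1.2 mg/L

Regimen A: f = (1/2)^(185/47) ≈ 0.0653; Cmin,ss = (1233/232)·f/(1−f) ≈ 0.371 mg/L.
Regimen B: f = (1/2)^(111/47) ≈ 0.1946; Cmin,ss = (1462/232)·f/(1−f) ≈ 1.523 mg/L.
Difference ≈ 0.371 − 1.523 ≈ -1.152 mg/L.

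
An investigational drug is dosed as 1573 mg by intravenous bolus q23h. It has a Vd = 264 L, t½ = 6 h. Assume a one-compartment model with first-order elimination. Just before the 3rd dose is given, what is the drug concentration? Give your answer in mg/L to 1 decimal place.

f = (1/2)^(τ/t½) = (1/2)^(23/6) ≈ 0.0702.
C₀ = D/Vd = 1573/264 ≈ 5.958 mg/L.
Before the 3rd dose, 2 doses have been given. Superposition: Cmin = C₀·(f + f²).
≈ 5.958 × (0.0702 + 0.0049) ≈ 5.958 × 0.0751 ≈ 0.447 mg/L.

0.4 mg/L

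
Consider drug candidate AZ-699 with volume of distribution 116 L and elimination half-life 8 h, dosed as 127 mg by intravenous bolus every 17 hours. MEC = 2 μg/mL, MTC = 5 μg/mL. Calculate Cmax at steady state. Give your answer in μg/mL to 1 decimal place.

τ/t½ = 17/8 ≈ 2.125, so fraction remaining f = (1/2)^(17/8) ≈ 0.2293.
At steady state, accumulation factor R = 1/(1 − e^(−kτ)) ≈ 1.2975.
Single-dose peak C₀ = D/Vd = 127/116 ≈ 1.095 μg/mL.
Steady-state peak Cmax,ss = C₀·R ≈ 1.095 × 1.2975 ≈ 1.421 μg/mL.
Peak 1.4 μg/mL vs MTC 5 μg/mL: below toxic threshold.

1.4 μg/mL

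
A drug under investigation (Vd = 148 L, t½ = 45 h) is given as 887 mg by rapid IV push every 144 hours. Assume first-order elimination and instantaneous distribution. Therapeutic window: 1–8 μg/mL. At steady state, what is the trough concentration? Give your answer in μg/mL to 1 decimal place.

0.7 μg/mL

k = ln2/t½ = ln2/45 ≈ 0.015403 h⁻¹; fraction remaining f = e^(−kτ) = e^(−0.015403×144) ≈ 0.1088.
At steady state, accumulation factor R = 1/(1 − e^(−kτ)) ≈ 1.1221.
Single-dose peak C₀ = D/Vd = 887/148 ≈ 5.993 μg/mL.
Steady-state peak Cmax,ss = C₀·R ≈ 5.993 × 1.1221 ≈ 6.725 μg/mL.
One interval later, Cmin,ss = Cmax,ss·e^(−kτ) ≈ 6.725 × 0.1088 ≈ 0.732 μg/mL.
Trough 0.7 μg/mL vs MEC 1 μg/mL: subtherapeutic.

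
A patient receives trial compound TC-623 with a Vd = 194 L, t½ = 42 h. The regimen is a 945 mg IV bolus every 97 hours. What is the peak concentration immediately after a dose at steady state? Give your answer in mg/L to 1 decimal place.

6.1 mg/L

τ/t½ = 97/42 ≈ 2.3095, so fraction remaining f = (1/2)^(97/42) ≈ 0.2017.
At steady state, accumulation factor R = 1/(1 − e^(−kτ)) ≈ 1.2527.
Single-dose peak C₀ = D/Vd = 945/194 ≈ 4.871 mg/L.
Steady-state peak Cmax,ss = C₀·R ≈ 4.871 × 1.2527 ≈ 6.102 mg/L.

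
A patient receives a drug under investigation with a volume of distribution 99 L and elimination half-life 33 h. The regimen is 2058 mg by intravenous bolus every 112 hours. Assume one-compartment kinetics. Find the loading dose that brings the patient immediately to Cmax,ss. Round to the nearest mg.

2274 mg

f = (1/2)^(112/33) ≈ 0.095131; accumulation ratio R = 1/(1−f) ≈ 1.10513.
Loading dose to hit Cmax,ss on first dose: D_load = D_maint·R ≈ 2058 × 1.10513 ≈ 2274.36 mg.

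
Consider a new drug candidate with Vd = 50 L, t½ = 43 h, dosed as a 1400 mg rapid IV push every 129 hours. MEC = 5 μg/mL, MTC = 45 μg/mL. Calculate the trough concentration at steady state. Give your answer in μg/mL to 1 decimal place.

4.0 μg/mL

The dosing interval is 3 half-lives, so f = 2^(−3) = 0.125.
At steady state, R = 1/(1 − 0.125) = 8/7.
Single-dose peak C₀ = D/Vd = 1400/50 = 28 μg/mL.
Steady-state peak Cmax,ss = C₀·R = 28 × 8/7 ≈ 32.000 μg/mL.
Steady-state trough Cmin,ss = Cmax,ss·f ≈ 32.000 × 0.125 ≈ 4.000 μg/mL.
Trough 4.0 μg/mL vs MEC 5 μg/mL: subtherapeutic.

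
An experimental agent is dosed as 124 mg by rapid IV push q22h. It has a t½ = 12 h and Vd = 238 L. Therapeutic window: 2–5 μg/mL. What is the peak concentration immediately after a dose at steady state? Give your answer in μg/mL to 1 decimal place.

0.7 μg/mL

Over one 22-h interval, 22/12 ≈ 1.8333 half-lives elapse, leaving f ≈ 0.2806 of each dose.
At steady state, accumulation factor R = 1/(1 − e^(−kτ)) ≈ 1.3900.
Single-dose peak C₀ = D/Vd = 124/238 ≈ 0.521 μg/mL.
Steady-state peak Cmax,ss = C₀·R ≈ 0.521 × 1.3900 ≈ 0.724 μg/mL.
Peak 0.7 μg/mL vs MTC 5 μg/mL: below toxic threshold.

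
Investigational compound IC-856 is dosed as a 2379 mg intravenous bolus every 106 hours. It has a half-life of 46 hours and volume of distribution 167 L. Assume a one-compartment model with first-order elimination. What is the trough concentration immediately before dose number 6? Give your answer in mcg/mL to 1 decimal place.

3.6 mcg/mL

f = (1/2)^(τ/t½) = (1/2)^(106/46) ≈ 0.2025.
C₀ = D/Vd = 2379/167 ≈ 14.246 mcg/mL.
Before the 6th dose, 5 doses have been given. Superposition: Cmin = C₀·(f + f² + … + f^5).
≈ 14.246 × (0.2025 + 0.0410 + 0.0083 + 0.0017 + 0.0003) ≈ 14.246 × 0.2538 ≈ 3.616 mcg/mL.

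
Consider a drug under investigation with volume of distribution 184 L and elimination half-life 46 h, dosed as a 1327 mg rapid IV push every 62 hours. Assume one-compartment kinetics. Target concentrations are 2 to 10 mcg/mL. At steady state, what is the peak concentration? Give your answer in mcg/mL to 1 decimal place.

Over one 62-h interval, 62/46 ≈ 1.3478 half-lives elapse, leaving f ≈ 0.3929 of each dose.
At steady state, accumulation factor R = 1/(1 − e^(−kτ)) ≈ 1.6472.
Single-dose peak C₀ = D/Vd = 1327/184 ≈ 7.212 mcg/mL.
Steady-state peak Cmax,ss = C₀·R ≈ 7.212 × 1.6472 ≈ 11.880 mcg/mL.
Peak 11.9 mcg/mL vs MTC 10 mcg/mL: exceeds toxic threshold.

11.9 mcg/mL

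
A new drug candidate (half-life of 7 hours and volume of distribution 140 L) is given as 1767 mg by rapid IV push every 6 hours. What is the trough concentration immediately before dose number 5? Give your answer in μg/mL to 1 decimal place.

f = (1/2)^(τ/t½) = (1/2)^(6/7) ≈ 0.5520.
C₀ = D/Vd = 1767/140 ≈ 12.621 μg/mL.
Before the 5th dose, 4 doses have been given. Superposition: Cmin = C₀·(f + f² + … + f^4).
≈ 12.621 × (0.5520 + 0.3047 + 0.1682 + 0.0928) ≈ 12.621 × 1.1177 ≈ 14.106 μg/mL.

14.1 μg/mL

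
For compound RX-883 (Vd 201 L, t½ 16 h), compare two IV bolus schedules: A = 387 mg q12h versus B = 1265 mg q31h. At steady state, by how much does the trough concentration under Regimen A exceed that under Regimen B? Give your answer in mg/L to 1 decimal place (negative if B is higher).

0.6 mg/L

Regimen A: f = (1/2)^(12/16) ≈ 0.5946; Cmin,ss = (387/201)·f/(1−f) ≈ 2.824 mg/L.
Regimen B: f = (1/2)^(31/16) ≈ 0.2611; Cmin,ss = (1265/201)·f/(1−f) ≈ 2.224 mg/L.
Difference ≈ 2.824 − 2.224 ≈ 0.600 mg/L.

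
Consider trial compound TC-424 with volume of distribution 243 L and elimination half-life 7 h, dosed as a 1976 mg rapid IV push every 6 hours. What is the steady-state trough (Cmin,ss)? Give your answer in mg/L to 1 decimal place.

τ/t½ = 6/7 ≈ 0.85714, so fraction remaining f = (1/2)^(6/7) ≈ 0.5520.
Each bolus raises the concentration by D/Vd = 1976/243 ≈ 8.132 mg/L.
Steady-state trough Cmin,ss = C₀·f/(1−f) ≈ 8.132 × 0.5520/0.4480 ≈ 10.020 mg/L.

10.0 mg/L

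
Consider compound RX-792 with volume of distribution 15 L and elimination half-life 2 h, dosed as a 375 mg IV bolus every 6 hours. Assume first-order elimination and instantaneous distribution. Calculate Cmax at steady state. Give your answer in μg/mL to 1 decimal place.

28.6 μg/mL

The dosing interval is 3 half-lives, so f = 2^(−3) = 0.125.
At steady state, R = 1/(1 − 0.125) = 8/7.
Single-dose peak C₀ = D/Vd = 375/15 = 25 μg/mL.
Steady-state peak Cmax,ss = C₀·R = 25 × 8/7 ≈ 28.571 μg/mL.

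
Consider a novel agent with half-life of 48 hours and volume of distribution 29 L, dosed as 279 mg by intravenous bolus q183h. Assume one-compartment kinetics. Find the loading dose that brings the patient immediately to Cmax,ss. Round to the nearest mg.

f = (1/2)^(183/48) ≈ 0.071174; accumulation ratio R = 1/(1−f) ≈ 1.07663.
Loading dose to hit Cmax,ss on first dose: D_load = D_maint·R ≈ 279 × 1.07663 ≈ 300.38 mg.

300 mg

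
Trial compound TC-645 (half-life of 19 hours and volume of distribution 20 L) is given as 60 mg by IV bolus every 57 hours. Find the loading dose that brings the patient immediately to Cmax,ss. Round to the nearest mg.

f = (1/2)^(57/19) ≈ 0.125000; accumulation ratio R = 1/(1−f) ≈ 1.14286.
Loading dose to hit Cmax,ss on first dose: D_load = D_maint·R ≈ 60 × 1.14286 ≈ 68.57 mg.

69 mg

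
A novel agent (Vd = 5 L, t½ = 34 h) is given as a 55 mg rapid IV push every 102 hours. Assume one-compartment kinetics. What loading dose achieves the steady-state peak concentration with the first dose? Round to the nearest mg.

f = (1/2)^(102/34) ≈ 0.125000; accumulation ratio R = 1/(1−f) ≈ 1.14286.
Loading dose to hit Cmax,ss on first dose: D_load = D_maint·R ≈ 55 × 1.14286 ≈ 62.86 mg.

63 mg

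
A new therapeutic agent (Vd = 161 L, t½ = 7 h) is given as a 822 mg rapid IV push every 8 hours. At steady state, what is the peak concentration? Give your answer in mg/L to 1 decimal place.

9.3 mg/L

τ/t½ = 8/7 ≈ 1.1429, so fraction remaining f = (1/2)^(8/7) ≈ 0.4529.
At steady state, accumulation factor R = 1/(1 − e^(−kτ)) ≈ 1.8278.
Each bolus raises the concentration by D/Vd = 822/161 ≈ 5.106 mg/L.
Steady-state peak Cmax,ss = C₀·R ≈ 5.106 × 1.8278 ≈ 9.333 mg/L.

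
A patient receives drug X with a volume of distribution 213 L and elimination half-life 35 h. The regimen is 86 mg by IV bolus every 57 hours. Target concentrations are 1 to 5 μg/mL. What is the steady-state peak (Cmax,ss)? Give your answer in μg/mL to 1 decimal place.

0.6 μg/mL

Over one 57-h interval, 57/35 ≈ 1.6286 half-lives elapse, leaving f ≈ 0.3234 of each dose.
Accumulation ratio R = 1/(1 − f) ≈ 1/0.6766 ≈ 1.4780.
Each bolus raises the concentration by D/Vd = 86/213 ≈ 0.404 μg/mL.
Steady-state peak Cmax,ss = C₀·R ≈ 0.404 × 1.4780 ≈ 0.597 μg/mL.
Peak 0.6 μg/mL vs MTC 5 μg/mL: below toxic threshold.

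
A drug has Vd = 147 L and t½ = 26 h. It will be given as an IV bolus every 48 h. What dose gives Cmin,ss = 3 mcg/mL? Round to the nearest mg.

τ/t½ = 48/26 ≈ 1.8462, so f = (1/2)^(48/26) ≈ 0.278133.
Cmin,ss = (D/Vd)·f/(1−f), so D = Cmin,ss·Vd·(1−f)/f.
D = 3 × 147 × (1−f)/f ≈ 3 × 147 × 2.59540 ≈ 1144.57 mg.

1145 mg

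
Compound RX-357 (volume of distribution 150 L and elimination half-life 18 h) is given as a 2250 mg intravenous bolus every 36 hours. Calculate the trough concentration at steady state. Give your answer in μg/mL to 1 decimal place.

5.0 μg/mL

τ = 36 h = 2 half-lives, so f = (1/2)^2 = 0.25.
At steady state, R = 1/(1 − 0.25) = 4/3.
Single-dose peak C₀ = D/Vd = 2250/150 = 15 μg/mL.
Steady-state peak Cmax,ss = C₀·R = 15 × 4/3 ≈ 20.000 μg/mL.
Steady-state trough Cmin,ss = Cmax,ss·f ≈ 20.000 × 0.25 ≈ 5.000 μg/mL.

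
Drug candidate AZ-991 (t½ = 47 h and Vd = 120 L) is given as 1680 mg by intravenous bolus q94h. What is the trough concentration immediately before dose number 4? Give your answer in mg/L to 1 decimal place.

4.6 mg/L

f = (1/2)^(τ/t½) = (1/2)^(94/47) ≈ 0.2500.
C₀ = D/Vd = 1680/120 ≈ 14.000 mg/L.
Before the 4th dose, 3 doses have been given. Superposition: Cmin = C₀·(f + f² + … + f^3).
≈ 14.000 × (0.2500 + 0.0625 + 0.0156) ≈ 14.000 × 0.3281 ≈ 4.593 mg/L.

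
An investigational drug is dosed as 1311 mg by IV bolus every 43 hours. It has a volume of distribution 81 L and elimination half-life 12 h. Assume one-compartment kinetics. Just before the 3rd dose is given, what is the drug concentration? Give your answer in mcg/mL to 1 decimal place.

1.5 mcg/mL

f = (1/2)^(τ/t½) = (1/2)^(43/12) ≈ 0.0834.
C₀ = D/Vd = 1311/81 ≈ 16.185 mcg/mL.
Before the 3rd dose, 2 doses have been given. Superposition: Cmin = C₀·(f + f²).
≈ 16.185 × (0.0834 + 0.0070) ≈ 16.185 × 0.0904 ≈ 1.463 mcg/mL.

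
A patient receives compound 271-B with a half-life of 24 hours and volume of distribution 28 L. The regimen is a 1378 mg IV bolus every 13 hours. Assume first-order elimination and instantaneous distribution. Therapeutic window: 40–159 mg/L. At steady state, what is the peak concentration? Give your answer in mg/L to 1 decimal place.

157.2 mg/L

k = ln2/t½ = ln2/24 ≈ 0.028881 h⁻¹; fraction remaining f = e^(−kτ) = e^(−0.028881×13) ≈ 0.6870.
At steady state, accumulation factor R = 1/(1 − e^(−kτ)) ≈ 3.1949.
Single-dose peak C₀ = D/Vd = 1378/28 ≈ 49.214 mg/L.
Steady-state peak Cmax,ss = C₀·R ≈ 49.214 × 3.1949 ≈ 157.234 mg/L.
Peak 157.2 mg/L vs MTC 159 mg/L: below toxic threshold.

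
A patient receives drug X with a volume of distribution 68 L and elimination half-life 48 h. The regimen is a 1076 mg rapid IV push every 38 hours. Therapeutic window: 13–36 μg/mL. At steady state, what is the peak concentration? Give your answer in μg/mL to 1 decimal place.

37.5 μg/mL

Over one 38-h interval, 38/48 ≈ 0.79167 half-lives elapse, leaving f ≈ 0.5777 of each dose.
At steady state, accumulation factor R = 1/(1 − e^(−kτ)) ≈ 2.3680.
Single-dose peak C₀ = D/Vd = 1076/68 ≈ 15.824 μg/mL.
Steady-state peak Cmax,ss = C₀·R ≈ 15.824 × 2.3680 ≈ 37.471 μg/mL.
Peak 37.5 μg/mL vs MTC 36 μg/mL: exceeds toxic threshold.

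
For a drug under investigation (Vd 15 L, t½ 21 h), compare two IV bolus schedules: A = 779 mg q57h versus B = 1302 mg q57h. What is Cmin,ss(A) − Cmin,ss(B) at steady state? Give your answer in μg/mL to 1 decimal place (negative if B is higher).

Regimen A: f = (1/2)^(57/21) ≈ 0.1524; Cmin,ss = (779/15)·f/(1−f) ≈ 9.338 μg/mL.
Regimen B: f = (1/2)^(57/21) ≈ 0.1524; Cmin,ss = (1302/15)·f/(1−f) ≈ 15.607 μg/mL.
Difference ≈ 9.338 − 15.607 ≈ -6.269 μg/mL.

-6.3 μg/mL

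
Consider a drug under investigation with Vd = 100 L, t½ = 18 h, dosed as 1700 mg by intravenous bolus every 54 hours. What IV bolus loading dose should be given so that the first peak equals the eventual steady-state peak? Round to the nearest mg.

1943 mg

f = (1/2)^(54/18) ≈ 0.125000; accumulation ratio R = 1/(1−f) ≈ 1.14286.
Loading dose to hit Cmax,ss on first dose: D_load = D_maint·R ≈ 1700 × 1.14286 ≈ 1942.86 mg.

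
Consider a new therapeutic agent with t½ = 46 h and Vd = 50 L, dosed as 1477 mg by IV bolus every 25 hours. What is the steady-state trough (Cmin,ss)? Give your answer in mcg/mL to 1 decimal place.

64.6 mcg/mL

k = ln2/t½ = ln2/46 ≈ 0.015068 h⁻¹; fraction remaining f = e^(−kτ) = e^(−0.015068×25) ≈ 0.6861.
At steady state, accumulation factor R = 1/(1 − e^(−kτ)) ≈ 3.1857.
Single-dose peak C₀ = D/Vd = 1477/50 ≈ 29.540 mcg/mL.
Steady-state peak Cmax,ss = C₀·R ≈ 29.540 × 3.1857 ≈ 94.106 mcg/mL.
Steady-state trough Cmin,ss = Cmax,ss·f ≈ 94.106 × 0.6861 ≈ 64.566 mcg/mL.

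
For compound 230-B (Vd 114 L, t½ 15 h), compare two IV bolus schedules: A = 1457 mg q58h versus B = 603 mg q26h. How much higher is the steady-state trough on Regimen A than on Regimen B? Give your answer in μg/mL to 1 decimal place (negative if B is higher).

Regimen A: f = (1/2)^(58/15) ≈ 0.0686; Cmin,ss = (1457/114)·f/(1−f) ≈ 0.941 μg/mL.
Regimen B: f = (1/2)^(26/15) ≈ 0.3008; Cmin,ss = (603/114)·f/(1−f) ≈ 2.276 μg/mL.
Difference ≈ 0.941 − 2.276 ≈ -1.335 μg/mL.

-1.3 μg/mL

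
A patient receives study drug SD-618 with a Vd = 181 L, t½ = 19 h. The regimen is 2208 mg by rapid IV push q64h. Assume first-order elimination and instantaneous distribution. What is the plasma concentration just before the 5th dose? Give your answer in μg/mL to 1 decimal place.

1.3 μg/mL

f = (1/2)^(τ/t½) = (1/2)^(64/19) ≈ 0.0968.
C₀ = D/Vd = 2208/181 ≈ 12.199 μg/mL.
Before the 5th dose, 4 doses have been given. Superposition: Cmin = C₀·(f + f² + … + f^4).
≈ 12.199 × (0.0968 + 0.0094 + 0.0009 + 0.0001) ≈ 12.199 × 0.1072 ≈ 1.308 μg/mL.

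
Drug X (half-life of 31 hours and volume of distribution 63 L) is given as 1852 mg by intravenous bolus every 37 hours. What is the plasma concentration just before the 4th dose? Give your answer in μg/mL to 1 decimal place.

f = (1/2)^(τ/t½) = (1/2)^(37/31) ≈ 0.4372.
C₀ = D/Vd = 1852/63 ≈ 29.397 μg/mL.
Before the 4th dose, 3 doses have been given. Superposition: Cmin = C₀·(f + f² + … + f^3).
≈ 29.397 × (0.4372 + 0.1911 + 0.0836) ≈ 29.397 × 0.7119 ≈ 20.928 μg/mL.

20.9 μg/mL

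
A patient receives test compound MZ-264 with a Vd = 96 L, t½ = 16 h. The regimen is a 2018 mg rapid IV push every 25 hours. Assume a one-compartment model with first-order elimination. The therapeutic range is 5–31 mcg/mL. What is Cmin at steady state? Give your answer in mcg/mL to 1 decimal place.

τ/t½ = 25/16 ≈ 1.5625, so fraction remaining f = (1/2)^(25/16) ≈ 0.3386.
Single-dose peak C₀ = D/Vd = 2018/96 ≈ 21.021 mcg/mL.
Steady-state trough Cmin,ss = C₀·f/(1−f) ≈ 21.021 × 0.3386/0.6614 ≈ 10.762 mcg/mL.
Trough 10.8 mcg/mL vs MEC 5 mcg/mL: adequate.

10.8 mcg/mL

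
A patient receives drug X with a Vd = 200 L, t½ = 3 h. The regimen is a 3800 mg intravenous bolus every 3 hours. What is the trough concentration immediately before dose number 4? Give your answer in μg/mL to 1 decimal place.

f = (1/2)^(τ/t½) = (1/2)^(3/3) ≈ 0.5000.
C₀ = D/Vd = 3800/200 ≈ 19.000 μg/mL.
Before the 4th dose, 3 doses have been given. Superposition: Cmin = C₀·(f + f² + … + f^3).
≈ 19.000 × (0.5000 + 0.2500 + 0.1250) ≈ 19.000 × 0.8750 ≈ 16.625 μg/mL.

16.6 μg/mL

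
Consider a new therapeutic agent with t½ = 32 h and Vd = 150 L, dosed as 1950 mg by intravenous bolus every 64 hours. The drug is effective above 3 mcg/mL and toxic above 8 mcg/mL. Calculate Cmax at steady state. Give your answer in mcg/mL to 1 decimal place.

17.3 mcg/mL

τ = 64 h = 2 half-lives, so f = (1/2)^2 = 0.25.
At steady state, R = 1/(1 − 0.25) = 4/3.
Single-dose peak C₀ = D/Vd = 1950/150 = 13 mcg/mL.
Steady-state peak Cmax,ss = C₀·R = 13 × 4/3 ≈ 17.333 mcg/mL.
Peak 17.3 mcg/mL vs MTC 8 mcg/mL: exceeds toxic threshold.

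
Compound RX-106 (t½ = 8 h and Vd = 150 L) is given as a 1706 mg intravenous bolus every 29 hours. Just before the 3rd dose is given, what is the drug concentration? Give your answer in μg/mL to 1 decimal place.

1.0 μg/mL

f = (1/2)^(τ/t½) = (1/2)^(29/8) ≈ 0.0811.
C₀ = D/Vd = 1706/150 ≈ 11.373 μg/mL.
Before the 3rd dose, 2 doses have been given. Superposition: Cmin = C₀·(f + f²).
≈ 11.373 × (0.0811 + 0.0066) ≈ 11.373 × 0.0877 ≈ 0.997 μg/mL.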